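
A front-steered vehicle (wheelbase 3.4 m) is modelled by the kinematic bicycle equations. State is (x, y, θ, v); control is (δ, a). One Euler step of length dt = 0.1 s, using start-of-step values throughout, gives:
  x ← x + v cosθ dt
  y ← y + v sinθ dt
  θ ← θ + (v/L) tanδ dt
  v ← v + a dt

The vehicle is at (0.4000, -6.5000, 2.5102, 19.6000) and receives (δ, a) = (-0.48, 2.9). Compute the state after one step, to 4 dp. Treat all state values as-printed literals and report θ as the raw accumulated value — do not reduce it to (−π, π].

x' = 0.4000 + 19.6000·cos(2.5102)·0.1 = -1.1821
y' = -6.5000 + 19.6000·sin(2.5102)·0.1 = -5.3431
θ' = 2.5102 + (19.6000/3.4)·tan(-0.48)·0.1 = 2.2101
v' = 19.6000 + 2.9000·0.1 = 19.8900

(-1.1821, -5.3431, 2.2101, 19.8900)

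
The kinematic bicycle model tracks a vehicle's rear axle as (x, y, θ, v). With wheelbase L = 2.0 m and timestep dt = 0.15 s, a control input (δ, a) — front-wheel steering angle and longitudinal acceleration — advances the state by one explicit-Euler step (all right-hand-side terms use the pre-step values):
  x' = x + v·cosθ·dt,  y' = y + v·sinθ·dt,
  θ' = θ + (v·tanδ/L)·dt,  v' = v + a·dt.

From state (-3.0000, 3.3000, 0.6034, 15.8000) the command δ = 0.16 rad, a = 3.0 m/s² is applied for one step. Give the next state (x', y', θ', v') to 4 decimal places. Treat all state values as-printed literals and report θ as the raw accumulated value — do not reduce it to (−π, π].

x' = -3.0000 + 15.8000·cos(0.6034)·0.15 = -1.0485
y' = 3.3000 + 15.8000·sin(0.6034)·0.15 = 4.6448
θ' = 0.6034 + (15.8000/2.0)·tan(0.16)·0.15 = 0.7946
v' = 15.8000 + 3.0000·0.15 = 16.2500

(-1.0485, 4.6448, 0.7946, 16.2500)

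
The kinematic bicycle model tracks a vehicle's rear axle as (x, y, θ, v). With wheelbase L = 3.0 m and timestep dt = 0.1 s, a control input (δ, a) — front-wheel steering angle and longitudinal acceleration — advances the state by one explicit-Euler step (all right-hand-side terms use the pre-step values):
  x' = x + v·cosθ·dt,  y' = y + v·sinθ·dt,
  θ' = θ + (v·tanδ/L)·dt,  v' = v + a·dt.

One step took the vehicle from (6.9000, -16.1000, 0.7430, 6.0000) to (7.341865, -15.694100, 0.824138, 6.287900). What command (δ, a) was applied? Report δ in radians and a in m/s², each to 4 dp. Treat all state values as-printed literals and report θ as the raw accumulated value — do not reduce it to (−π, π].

δ = 0.3854, a = 2.8790

a = (v'−v)/dt = (0.287900)/0.1 = 2.8790
Δθ = θ'−θ = 0.081138;  (v·dt/L) = 6.0000·0.1/3.0 = 0.200000
tan δ = Δθ·L/(v·dt) = 0.405690  →  δ = 0.3854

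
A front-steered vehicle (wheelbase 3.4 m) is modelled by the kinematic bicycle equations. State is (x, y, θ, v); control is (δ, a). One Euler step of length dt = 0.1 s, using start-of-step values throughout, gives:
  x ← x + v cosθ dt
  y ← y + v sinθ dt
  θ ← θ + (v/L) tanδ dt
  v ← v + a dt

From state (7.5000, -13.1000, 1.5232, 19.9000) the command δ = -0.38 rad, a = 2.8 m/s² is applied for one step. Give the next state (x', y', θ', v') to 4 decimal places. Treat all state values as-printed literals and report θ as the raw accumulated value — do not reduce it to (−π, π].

(7.5947, -11.1123, 1.2894, 20.1800)

x' = 7.5000 + 19.9000·cos(1.5232)·0.1 = 7.5947
y' = -13.1000 + 19.9000·sin(1.5232)·0.1 = -11.1123
θ' = 1.5232 + (19.9000/3.4)·tan(-0.38)·0.1 = 1.2894
v' = 19.9000 + 2.8000·0.1 = 20.1800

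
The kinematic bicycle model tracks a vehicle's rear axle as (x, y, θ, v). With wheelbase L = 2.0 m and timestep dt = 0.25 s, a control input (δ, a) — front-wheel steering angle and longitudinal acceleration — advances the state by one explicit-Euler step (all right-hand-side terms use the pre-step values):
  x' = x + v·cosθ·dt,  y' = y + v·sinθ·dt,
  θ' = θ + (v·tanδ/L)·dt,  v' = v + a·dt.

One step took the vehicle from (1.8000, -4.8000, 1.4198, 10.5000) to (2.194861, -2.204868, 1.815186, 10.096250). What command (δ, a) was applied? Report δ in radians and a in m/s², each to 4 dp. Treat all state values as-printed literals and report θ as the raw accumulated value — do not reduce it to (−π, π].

δ = 0.2926, a = -1.6150

a = (v'−v)/dt = (-0.403750)/0.25 = -1.6150
Δθ = θ'−θ = 0.395386;  (v·dt/L) = 10.5000·0.25/2.0 = 1.312500
tan δ = Δθ·L/(v·dt) = 0.301246  →  δ = 0.2926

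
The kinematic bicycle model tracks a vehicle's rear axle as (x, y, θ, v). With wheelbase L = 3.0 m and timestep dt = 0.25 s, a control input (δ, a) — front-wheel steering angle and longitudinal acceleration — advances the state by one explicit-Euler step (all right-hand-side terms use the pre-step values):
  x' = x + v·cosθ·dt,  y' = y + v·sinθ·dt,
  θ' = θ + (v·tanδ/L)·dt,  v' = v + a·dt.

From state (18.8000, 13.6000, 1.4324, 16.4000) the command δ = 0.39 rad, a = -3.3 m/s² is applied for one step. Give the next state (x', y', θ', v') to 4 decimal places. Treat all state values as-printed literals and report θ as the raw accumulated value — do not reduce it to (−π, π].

(19.3656, 17.6608, 1.9942, 15.5750)

x' = 18.8000 + 16.4000·cos(1.4324)·0.25 = 19.3656
y' = 13.6000 + 16.4000·sin(1.4324)·0.25 = 17.6608
θ' = 1.4324 + (16.4000/3.0)·tan(0.39)·0.25 = 1.9942
v' = 16.4000 − 3.3000·0.25 = 15.5750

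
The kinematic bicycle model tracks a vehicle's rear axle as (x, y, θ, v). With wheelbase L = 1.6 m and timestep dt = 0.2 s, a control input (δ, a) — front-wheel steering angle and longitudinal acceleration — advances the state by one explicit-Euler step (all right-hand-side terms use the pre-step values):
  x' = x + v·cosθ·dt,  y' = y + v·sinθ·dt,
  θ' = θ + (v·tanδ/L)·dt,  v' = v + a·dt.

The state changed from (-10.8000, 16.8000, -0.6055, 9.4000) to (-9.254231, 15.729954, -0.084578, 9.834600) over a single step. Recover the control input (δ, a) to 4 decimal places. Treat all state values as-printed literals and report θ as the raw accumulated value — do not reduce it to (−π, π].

a = (v'−v)/dt = (0.434600)/0.2 = 2.1730
Δθ = θ'−θ = 0.520922;  (v·dt/L) = 9.4000·0.2/1.6 = 1.175000
tan δ = Δθ·L/(v·dt) = 0.443338  →  δ = 0.4173

δ = 0.4173, a = 2.1730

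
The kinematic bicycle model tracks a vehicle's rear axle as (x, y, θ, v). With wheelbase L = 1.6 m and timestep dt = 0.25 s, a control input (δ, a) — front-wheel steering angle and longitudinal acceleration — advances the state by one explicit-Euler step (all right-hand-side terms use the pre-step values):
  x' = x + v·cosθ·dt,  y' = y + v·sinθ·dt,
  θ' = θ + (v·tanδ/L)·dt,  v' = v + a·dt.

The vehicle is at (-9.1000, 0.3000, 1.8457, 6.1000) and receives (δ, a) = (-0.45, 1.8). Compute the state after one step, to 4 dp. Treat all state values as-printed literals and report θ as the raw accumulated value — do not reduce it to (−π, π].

(-9.5140, 1.7677, 1.3853, 6.5500)

x' = -9.1000 + 6.1000·cos(1.8457)·0.25 = -9.5140
y' = 0.3000 + 6.1000·sin(1.8457)·0.25 = 1.7677
θ' = 1.8457 + (6.1000/1.6)·tan(-0.45)·0.25 = 1.3853
v' = 6.1000 + 1.8000·0.25 = 6.5500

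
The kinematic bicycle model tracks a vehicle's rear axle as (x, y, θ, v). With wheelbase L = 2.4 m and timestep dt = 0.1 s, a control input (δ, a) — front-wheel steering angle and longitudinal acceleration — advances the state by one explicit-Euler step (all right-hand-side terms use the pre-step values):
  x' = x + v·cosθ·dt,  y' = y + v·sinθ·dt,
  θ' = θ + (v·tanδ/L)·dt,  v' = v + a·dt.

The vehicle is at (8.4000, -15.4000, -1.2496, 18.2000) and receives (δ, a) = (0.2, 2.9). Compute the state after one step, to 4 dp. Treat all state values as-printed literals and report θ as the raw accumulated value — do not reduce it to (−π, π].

x' = 8.4000 + 18.2000·cos(-1.2496)·0.1 = 8.9746
y' = -15.4000 + 18.2000·sin(-1.2496)·0.1 = -17.1269
θ' = -1.2496 + (18.2000/2.4)·tan(0.2)·0.1 = -1.0959
v' = 18.2000 + 2.9000·0.1 = 18.4900

(8.9746, -17.1269, -1.0959, 18.4900)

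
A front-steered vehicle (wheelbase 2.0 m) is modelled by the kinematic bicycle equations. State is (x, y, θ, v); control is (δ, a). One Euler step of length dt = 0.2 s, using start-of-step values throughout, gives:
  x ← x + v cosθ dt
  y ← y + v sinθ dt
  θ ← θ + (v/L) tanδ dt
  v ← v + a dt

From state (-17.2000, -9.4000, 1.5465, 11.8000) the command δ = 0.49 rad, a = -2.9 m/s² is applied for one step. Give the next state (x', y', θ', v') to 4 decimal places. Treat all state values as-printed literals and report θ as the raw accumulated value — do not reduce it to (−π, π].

(-17.1427, -7.0407, 2.1759, 11.2200)

x' = -17.2000 + 11.8000·cos(1.5465)·0.2 = -17.1427
y' = -9.4000 + 11.8000·sin(1.5465)·0.2 = -7.0407
θ' = 1.5465 + (11.8000/2.0)·tan(0.49)·0.2 = 2.1759
v' = 11.8000 − 2.9000·0.2 = 11.2200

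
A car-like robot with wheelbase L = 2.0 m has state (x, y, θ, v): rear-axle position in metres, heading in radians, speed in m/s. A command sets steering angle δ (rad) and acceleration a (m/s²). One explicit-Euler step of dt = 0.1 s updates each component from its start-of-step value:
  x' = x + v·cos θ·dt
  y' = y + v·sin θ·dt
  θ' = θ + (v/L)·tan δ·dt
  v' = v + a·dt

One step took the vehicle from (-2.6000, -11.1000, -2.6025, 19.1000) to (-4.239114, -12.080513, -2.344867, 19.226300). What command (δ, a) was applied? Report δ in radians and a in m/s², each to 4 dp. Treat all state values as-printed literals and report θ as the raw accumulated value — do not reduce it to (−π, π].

a = (v'−v)/dt = (0.126300)/0.1 = 1.2630
Δθ = θ'−θ = 0.257633;  (v·dt/L) = 19.1000·0.1/2.0 = 0.955000
tan δ = Δθ·L/(v·dt) = 0.269773  →  δ = 0.2635

δ = 0.2635, a = 1.2630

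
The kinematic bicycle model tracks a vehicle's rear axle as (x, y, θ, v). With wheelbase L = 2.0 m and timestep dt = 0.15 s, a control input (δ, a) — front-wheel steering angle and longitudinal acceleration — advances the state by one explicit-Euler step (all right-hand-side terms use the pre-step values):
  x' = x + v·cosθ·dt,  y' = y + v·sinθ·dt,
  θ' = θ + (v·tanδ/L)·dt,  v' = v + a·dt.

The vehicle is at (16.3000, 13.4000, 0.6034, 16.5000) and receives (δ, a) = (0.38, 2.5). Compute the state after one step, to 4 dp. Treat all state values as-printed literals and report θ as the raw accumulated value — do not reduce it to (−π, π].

(18.3379, 14.8044, 1.0977, 16.8750)

x' = 16.3000 + 16.5000·cos(0.6034)·0.15 = 18.3379
y' = 13.4000 + 16.5000·sin(0.6034)·0.15 = 14.8044
θ' = 0.6034 + (16.5000/2.0)·tan(0.38)·0.15 = 1.0977
v' = 16.5000 + 2.5000·0.15 = 16.8750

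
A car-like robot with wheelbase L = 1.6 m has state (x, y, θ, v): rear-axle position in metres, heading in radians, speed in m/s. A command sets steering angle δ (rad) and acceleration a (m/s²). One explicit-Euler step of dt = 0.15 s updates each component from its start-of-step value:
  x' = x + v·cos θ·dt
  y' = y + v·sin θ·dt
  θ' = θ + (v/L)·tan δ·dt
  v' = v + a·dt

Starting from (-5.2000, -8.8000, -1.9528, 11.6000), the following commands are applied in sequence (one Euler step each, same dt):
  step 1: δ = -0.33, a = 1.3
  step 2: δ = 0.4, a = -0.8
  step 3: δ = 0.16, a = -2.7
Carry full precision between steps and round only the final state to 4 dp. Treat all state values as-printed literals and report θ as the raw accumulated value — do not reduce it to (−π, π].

after step 1 (δ=-0.33, a=1.3): (-5.848638, -10.414580, -2.325296, 11.795000)
after step 2 (δ=0.4, a=-0.8): (-7.060440, -11.703681, -1.857779, 11.675000)
after step 3 (δ=0.16, a=-2.7): (-7.556148, -13.383309, -1.681144, 11.270000)

(-7.5561, -13.3833, -1.6811, 11.2700)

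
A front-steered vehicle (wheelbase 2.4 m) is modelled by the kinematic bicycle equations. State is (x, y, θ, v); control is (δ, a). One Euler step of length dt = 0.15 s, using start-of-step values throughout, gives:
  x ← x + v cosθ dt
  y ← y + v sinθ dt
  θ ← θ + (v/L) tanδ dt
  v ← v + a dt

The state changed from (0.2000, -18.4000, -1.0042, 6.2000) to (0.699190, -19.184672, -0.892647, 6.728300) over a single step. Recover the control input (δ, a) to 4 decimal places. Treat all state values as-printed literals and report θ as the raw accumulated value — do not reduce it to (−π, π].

δ = 0.2803, a = 3.5220

a = (v'−v)/dt = (0.528300)/0.15 = 3.5220
Δθ = θ'−θ = 0.111553;  (v·dt/L) = 6.2000·0.15/2.4 = 0.387500
tan δ = Δθ·L/(v·dt) = 0.287879  →  δ = 0.2803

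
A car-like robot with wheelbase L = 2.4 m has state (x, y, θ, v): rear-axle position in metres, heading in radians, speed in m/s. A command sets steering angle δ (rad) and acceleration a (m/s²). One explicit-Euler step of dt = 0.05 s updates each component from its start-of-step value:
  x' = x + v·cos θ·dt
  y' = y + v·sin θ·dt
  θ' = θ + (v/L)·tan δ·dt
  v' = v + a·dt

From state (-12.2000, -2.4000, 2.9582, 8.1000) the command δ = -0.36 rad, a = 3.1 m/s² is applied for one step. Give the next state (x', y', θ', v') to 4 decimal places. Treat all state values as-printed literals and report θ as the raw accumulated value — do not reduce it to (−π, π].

x' = -12.2000 + 8.1000·cos(2.9582)·0.05 = -12.5982
y' = -2.4000 + 8.1000·sin(2.9582)·0.05 = -2.3261
θ' = 2.9582 + (8.1000/2.4)·tan(-0.36)·0.05 = 2.8947
v' = 8.1000 + 3.1000·0.05 = 8.2550

(-12.5982, -2.3261, 2.8947, 8.2550)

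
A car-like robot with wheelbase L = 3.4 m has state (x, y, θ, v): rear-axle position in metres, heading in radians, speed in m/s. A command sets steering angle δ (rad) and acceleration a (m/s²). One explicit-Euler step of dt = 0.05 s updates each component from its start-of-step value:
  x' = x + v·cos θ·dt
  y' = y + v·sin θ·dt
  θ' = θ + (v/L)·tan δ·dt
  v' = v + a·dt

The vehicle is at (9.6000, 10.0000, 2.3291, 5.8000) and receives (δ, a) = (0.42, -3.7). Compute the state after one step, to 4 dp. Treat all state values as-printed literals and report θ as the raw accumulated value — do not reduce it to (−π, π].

(9.4006, 10.2105, 2.3672, 5.6150)

x' = 9.6000 + 5.8000·cos(2.3291)·0.05 = 9.4006
y' = 10.0000 + 5.8000·sin(2.3291)·0.05 = 10.2105
θ' = 2.3291 + (5.8000/3.4)·tan(0.42)·0.05 = 2.3672
v' = 5.8000 − 3.7000·0.05 = 5.6150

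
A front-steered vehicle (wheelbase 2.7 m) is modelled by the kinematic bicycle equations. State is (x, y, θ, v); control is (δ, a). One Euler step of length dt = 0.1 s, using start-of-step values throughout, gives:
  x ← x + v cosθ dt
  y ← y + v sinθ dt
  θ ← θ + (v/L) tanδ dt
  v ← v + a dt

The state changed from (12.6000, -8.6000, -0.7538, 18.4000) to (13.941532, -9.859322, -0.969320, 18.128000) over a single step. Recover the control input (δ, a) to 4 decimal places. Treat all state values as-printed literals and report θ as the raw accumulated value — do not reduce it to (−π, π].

δ = -0.3063, a = -2.7200

a = (v'−v)/dt = (-0.272000)/0.1 = -2.7200
Δθ = θ'−θ = -0.215520;  (v·dt/L) = 18.4000·0.1/2.7 = 0.681481
tan δ = Δθ·L/(v·dt) = -0.316252  →  δ = -0.3063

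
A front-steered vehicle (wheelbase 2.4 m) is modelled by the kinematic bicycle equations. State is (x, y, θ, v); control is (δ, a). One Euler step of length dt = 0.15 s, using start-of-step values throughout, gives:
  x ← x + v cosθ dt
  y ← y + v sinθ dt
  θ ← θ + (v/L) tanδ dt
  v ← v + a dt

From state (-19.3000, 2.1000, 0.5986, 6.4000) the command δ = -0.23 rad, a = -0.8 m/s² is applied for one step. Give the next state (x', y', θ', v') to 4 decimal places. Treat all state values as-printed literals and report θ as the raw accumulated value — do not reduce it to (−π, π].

x' = -19.3000 + 6.4000·cos(0.5986)·0.15 = -18.5069
y' = 2.1000 + 6.4000·sin(0.5986)·0.15 = 2.6409
θ' = 0.5986 + (6.4000/2.4)·tan(-0.23)·0.15 = 0.5049
v' = 6.4000 − 0.8000·0.15 = 6.2800

(-18.5069, 2.6409, 0.5049, 6.2800)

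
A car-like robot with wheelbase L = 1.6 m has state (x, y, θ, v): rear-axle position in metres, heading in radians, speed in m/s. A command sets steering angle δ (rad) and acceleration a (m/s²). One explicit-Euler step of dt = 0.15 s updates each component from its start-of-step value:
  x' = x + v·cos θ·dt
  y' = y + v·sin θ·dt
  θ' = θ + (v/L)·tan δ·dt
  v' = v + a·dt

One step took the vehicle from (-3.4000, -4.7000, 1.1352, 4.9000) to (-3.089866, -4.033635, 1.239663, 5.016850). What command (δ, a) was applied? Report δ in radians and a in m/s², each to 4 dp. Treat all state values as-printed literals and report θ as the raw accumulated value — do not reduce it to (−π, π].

δ = 0.2236, a = 0.7790

a = (v'−v)/dt = (0.116850)/0.15 = 0.7790
Δθ = θ'−θ = 0.104463;  (v·dt/L) = 4.9000·0.15/1.6 = 0.459375
tan δ = Δθ·L/(v·dt) = 0.227402  →  δ = 0.2236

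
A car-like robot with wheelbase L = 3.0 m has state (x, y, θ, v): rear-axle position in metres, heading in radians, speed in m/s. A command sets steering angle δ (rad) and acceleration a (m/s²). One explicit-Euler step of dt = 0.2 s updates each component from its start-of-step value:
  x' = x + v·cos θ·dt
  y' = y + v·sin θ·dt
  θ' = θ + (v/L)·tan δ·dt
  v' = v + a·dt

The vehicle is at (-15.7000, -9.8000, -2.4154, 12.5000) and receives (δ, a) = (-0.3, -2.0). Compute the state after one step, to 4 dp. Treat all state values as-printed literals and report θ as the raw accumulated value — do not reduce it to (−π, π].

x' = -15.7000 + 12.5000·cos(-2.4154)·0.2 = -17.5693
y' = -9.8000 + 12.5000·sin(-2.4154)·0.2 = -11.4601
θ' = -2.4154 + (12.5000/3.0)·tan(-0.3)·0.2 = -2.6732
v' = 12.5000 − 2.0000·0.2 = 12.1000

(-17.5693, -11.4601, -2.6732, 12.1000)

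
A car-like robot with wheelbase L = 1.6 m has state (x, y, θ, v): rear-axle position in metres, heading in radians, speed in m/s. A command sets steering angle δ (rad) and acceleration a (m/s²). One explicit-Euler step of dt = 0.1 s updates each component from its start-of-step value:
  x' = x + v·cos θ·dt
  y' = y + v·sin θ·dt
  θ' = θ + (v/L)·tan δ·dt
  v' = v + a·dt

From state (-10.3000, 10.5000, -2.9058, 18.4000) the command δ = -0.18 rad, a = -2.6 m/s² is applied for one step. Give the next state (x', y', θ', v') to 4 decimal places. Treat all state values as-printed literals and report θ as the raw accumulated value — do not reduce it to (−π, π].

(-12.0891, 10.0702, -3.1151, 18.1400)

x' = -10.3000 + 18.4000·cos(-2.9058)·0.1 = -12.0891
y' = 10.5000 + 18.4000·sin(-2.9058)·0.1 = 10.0702
θ' = -2.9058 + (18.4000/1.6)·tan(-0.18)·0.1 = -3.1151
v' = 18.4000 − 2.6000·0.1 = 18.1400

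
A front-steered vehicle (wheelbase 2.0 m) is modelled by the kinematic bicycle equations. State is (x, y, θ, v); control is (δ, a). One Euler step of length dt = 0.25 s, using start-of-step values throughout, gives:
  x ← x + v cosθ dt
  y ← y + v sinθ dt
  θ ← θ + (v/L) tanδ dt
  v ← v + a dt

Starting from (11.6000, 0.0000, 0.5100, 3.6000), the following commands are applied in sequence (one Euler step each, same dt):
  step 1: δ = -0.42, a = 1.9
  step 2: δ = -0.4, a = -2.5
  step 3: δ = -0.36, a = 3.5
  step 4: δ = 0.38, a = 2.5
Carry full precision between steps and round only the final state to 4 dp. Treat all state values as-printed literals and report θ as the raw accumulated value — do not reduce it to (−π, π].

after step 1 (δ=-0.42, a=1.9): (12.385470, 0.439360, 0.309042, 4.075000)
after step 2 (δ=-0.4, a=-2.5): (13.355957, 0.749209, 0.093682, 3.450000)
after step 3 (δ=-0.36, a=3.5): (14.214675, 0.829891, -0.068642, 4.325000)
after step 4 (δ=0.38, a=2.5): (15.293379, 0.755731, 0.147291, 4.950000)

(15.2934, 0.7557, 0.1473, 4.9500)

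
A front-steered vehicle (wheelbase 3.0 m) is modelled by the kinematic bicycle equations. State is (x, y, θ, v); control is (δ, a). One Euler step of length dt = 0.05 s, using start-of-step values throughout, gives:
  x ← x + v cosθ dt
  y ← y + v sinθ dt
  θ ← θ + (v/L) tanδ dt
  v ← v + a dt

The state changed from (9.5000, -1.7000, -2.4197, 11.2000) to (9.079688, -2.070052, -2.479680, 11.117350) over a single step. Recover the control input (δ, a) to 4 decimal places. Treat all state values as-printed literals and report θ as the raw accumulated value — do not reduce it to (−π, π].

a = (v'−v)/dt = (-0.082650)/0.05 = -1.6530
Δθ = θ'−θ = -0.059980;  (v·dt/L) = 11.2000·0.05/3.0 = 0.186667
tan δ = Δθ·L/(v·dt) = -0.321321  →  δ = -0.3109

δ = -0.3109, a = -1.6530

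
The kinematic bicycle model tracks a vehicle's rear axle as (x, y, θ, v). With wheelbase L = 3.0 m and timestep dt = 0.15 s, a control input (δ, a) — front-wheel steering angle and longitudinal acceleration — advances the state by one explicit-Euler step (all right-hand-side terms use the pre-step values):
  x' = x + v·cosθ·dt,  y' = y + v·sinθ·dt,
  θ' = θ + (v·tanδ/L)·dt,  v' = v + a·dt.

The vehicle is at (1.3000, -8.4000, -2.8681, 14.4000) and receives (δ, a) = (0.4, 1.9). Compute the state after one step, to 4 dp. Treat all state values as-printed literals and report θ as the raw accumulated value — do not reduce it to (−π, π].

x' = 1.3000 + 14.4000·cos(-2.8681)·0.15 = -0.7797
y' = -8.4000 + 14.4000·sin(-2.8681)·0.15 = -8.9834
θ' = -2.8681 + (14.4000/3.0)·tan(0.4)·0.15 = -2.5637
v' = 14.4000 + 1.9000·0.15 = 14.6850

(-0.7797, -8.9834, -2.5637, 14.6850)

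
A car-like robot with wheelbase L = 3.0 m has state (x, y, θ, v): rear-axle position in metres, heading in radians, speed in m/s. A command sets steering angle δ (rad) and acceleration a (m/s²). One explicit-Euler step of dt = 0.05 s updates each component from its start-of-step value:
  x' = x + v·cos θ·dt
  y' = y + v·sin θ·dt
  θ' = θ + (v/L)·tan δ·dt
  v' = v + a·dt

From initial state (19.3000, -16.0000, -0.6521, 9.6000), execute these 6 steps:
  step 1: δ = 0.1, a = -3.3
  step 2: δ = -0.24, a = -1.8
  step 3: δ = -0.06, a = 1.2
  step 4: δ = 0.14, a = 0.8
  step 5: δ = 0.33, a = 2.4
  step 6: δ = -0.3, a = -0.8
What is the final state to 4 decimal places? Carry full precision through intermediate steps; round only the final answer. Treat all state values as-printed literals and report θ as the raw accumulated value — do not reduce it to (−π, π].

after step 1 (δ=0.1, a=-3.3): (19.681509, -16.291291, -0.636046, 9.435000)
after step 2 (δ=-0.24, a=-1.8): (20.061009, -16.571520, -0.674528, 9.345000)
after step 3 (δ=-0.06, a=1.2): (20.425932, -16.863331, -0.683884, 9.405000)
after step 4 (δ=0.14, a=0.8): (20.790434, -17.160439, -0.661795, 9.445000)
after step 5 (δ=0.33, a=2.4): (21.162988, -17.450653, -0.607876, 9.565000)
after step 6 (δ=-0.3, a=-0.8): (21.555565, -17.723793, -0.657189, 9.525000)

(21.5556, -17.7238, -0.6572, 9.5250)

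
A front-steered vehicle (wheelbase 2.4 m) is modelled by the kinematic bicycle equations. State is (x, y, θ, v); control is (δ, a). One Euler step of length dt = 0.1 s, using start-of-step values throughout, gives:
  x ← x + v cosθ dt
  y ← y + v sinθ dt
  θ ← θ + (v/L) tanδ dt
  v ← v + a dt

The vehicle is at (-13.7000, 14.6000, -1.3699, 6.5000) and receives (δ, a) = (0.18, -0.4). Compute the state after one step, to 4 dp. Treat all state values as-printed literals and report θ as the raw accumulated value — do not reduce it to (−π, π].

(-13.5703, 13.9631, -1.3206, 6.4600)

x' = -13.7000 + 6.5000·cos(-1.3699)·0.1 = -13.5703
y' = 14.6000 + 6.5000·sin(-1.3699)·0.1 = 13.9631
θ' = -1.3699 + (6.5000/2.4)·tan(0.18)·0.1 = -1.3206
v' = 6.5000 − 0.4000·0.1 = 6.4600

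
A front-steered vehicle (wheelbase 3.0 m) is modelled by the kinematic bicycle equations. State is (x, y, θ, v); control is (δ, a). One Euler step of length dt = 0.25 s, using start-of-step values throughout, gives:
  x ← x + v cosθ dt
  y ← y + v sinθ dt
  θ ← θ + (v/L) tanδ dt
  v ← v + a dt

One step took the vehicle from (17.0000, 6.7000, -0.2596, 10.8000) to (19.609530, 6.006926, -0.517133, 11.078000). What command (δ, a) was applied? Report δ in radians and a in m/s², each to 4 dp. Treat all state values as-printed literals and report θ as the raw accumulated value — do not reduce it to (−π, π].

a = (v'−v)/dt = (0.278000)/0.25 = 1.1120
Δθ = θ'−θ = -0.257533;  (v·dt/L) = 10.8000·0.25/3.0 = 0.900000
tan δ = Δθ·L/(v·dt) = -0.286148  →  δ = -0.2787

δ = -0.2787, a = 1.1120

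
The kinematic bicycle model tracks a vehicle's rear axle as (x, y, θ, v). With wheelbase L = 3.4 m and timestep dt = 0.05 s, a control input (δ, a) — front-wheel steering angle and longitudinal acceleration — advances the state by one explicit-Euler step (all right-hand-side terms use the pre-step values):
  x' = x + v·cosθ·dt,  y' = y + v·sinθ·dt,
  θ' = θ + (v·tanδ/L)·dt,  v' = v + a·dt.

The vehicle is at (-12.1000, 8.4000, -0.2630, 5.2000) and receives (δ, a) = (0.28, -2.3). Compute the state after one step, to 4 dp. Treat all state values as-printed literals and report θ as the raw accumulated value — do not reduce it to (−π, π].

x' = -12.1000 + 5.2000·cos(-0.2630)·0.05 = -11.8489
y' = 8.4000 + 5.2000·sin(-0.2630)·0.05 = 8.3324
θ' = -0.2630 + (5.2000/3.4)·tan(0.28)·0.05 = -0.2410
v' = 5.2000 − 2.3000·0.05 = 5.0850

(-11.8489, 8.3324, -0.2410, 5.0850)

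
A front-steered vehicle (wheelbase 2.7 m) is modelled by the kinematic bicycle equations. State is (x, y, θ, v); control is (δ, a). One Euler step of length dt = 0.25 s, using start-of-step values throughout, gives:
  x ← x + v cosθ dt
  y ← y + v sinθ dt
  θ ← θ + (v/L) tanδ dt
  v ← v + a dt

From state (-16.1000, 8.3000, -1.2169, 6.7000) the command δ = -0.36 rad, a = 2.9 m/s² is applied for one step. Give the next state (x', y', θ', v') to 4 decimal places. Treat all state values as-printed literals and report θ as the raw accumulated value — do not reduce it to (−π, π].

x' = -16.1000 + 6.7000·cos(-1.2169)·0.25 = -15.5195
y' = 8.3000 + 6.7000·sin(-1.2169)·0.25 = 6.7288
θ' = -1.2169 + (6.7000/2.7)·tan(-0.36)·0.25 = -1.4504
v' = 6.7000 + 2.9000·0.25 = 7.4250

(-15.5195, 6.7288, -1.4504, 7.4250)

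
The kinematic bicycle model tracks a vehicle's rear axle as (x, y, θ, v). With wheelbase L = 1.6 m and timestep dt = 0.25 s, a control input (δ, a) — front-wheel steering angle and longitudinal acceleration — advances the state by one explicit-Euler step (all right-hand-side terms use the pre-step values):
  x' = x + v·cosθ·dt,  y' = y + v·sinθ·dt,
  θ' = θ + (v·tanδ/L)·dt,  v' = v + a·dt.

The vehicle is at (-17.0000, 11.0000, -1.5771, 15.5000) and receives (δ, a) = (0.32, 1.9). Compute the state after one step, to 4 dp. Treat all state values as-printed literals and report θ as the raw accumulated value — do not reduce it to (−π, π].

x' = -17.0000 + 15.5000·cos(-1.5771)·0.25 = -17.0244
y' = 11.0000 + 15.5000·sin(-1.5771)·0.25 = 7.1251
θ' = -1.5771 + (15.5000/1.6)·tan(0.32)·0.25 = -0.7745
v' = 15.5000 + 1.9000·0.25 = 15.9750

(-17.0244, 7.1251, -0.7745, 15.9750)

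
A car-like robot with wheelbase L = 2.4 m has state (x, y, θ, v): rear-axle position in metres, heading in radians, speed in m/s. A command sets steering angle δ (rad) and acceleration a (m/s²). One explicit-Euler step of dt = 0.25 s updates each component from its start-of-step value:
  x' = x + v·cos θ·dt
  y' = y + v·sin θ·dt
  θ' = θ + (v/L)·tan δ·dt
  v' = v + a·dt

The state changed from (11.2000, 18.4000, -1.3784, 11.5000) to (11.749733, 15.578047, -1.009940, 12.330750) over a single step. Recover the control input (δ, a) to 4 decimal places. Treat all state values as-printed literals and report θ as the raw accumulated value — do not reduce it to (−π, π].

a = (v'−v)/dt = (0.830750)/0.25 = 3.3230
Δθ = θ'−θ = 0.368460;  (v·dt/L) = 11.5000·0.25/2.4 = 1.197917
tan δ = Δθ·L/(v·dt) = 0.307584  →  δ = 0.2984

δ = 0.2984, a = 3.3230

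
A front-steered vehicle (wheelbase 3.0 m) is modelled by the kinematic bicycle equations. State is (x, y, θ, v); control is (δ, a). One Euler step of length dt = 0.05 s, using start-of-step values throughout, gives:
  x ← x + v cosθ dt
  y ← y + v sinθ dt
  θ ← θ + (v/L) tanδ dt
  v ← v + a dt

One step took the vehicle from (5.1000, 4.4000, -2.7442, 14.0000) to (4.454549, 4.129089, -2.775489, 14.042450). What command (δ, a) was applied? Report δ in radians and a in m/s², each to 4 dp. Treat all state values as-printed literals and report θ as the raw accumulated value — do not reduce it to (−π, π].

δ = -0.1333, a = 0.8490

a = (v'−v)/dt = (0.042450)/0.05 = 0.8490
Δθ = θ'−θ = -0.031289;  (v·dt/L) = 14.0000·0.05/3.0 = 0.233333
tan δ = Δθ·L/(v·dt) = -0.134096  →  δ = -0.1333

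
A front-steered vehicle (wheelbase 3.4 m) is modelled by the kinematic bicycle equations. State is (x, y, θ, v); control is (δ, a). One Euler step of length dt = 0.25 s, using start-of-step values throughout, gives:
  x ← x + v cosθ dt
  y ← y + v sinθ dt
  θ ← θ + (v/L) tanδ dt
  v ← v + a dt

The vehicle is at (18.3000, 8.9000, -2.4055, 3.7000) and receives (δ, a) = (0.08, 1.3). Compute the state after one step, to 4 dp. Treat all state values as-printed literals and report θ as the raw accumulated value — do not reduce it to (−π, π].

x' = 18.3000 + 3.7000·cos(-2.4055)·0.25 = 17.6145
y' = 8.9000 + 3.7000·sin(-2.4055)·0.25 = 8.2790
θ' = -2.4055 + (3.7000/3.4)·tan(0.08)·0.25 = -2.3837
v' = 3.7000 + 1.3000·0.25 = 4.0250

(17.6145, 8.2790, -2.3837, 4.0250)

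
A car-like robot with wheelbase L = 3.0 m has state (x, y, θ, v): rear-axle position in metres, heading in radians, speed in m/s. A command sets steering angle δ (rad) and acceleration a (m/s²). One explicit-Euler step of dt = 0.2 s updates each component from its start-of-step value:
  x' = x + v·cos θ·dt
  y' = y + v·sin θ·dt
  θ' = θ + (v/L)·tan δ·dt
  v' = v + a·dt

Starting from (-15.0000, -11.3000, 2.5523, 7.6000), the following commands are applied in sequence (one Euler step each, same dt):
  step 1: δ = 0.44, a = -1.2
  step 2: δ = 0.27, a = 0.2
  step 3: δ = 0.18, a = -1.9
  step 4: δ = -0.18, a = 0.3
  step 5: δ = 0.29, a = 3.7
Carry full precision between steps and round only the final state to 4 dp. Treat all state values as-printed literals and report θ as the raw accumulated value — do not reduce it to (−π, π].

(-21.8697, -9.1627, 3.0721, 7.8200)

after step 1 (δ=0.44, a=-1.2): (-16.263628, -10.455225, 2.790829, 7.360000)
after step 2 (δ=0.27, a=0.2): (-17.645998, -9.949423, 2.926625, 7.400000)
after step 3 (δ=0.18, a=-1.9): (-19.091934, -9.633715, 3.016396, 7.020000)
after step 4 (δ=-0.18, a=0.3): (-20.484945, -9.458399, 2.931235, 7.080000)
after step 5 (δ=0.29, a=3.7): (-21.869731, -9.162724, 3.072086, 7.820000)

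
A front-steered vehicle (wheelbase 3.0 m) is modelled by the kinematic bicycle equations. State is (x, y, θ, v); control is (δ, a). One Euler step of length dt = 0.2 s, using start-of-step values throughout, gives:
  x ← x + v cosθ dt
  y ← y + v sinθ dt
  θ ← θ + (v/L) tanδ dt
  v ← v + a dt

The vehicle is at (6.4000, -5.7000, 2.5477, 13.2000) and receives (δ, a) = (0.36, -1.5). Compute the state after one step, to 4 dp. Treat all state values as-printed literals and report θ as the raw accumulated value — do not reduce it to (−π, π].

(4.2121, -4.2227, 2.8789, 12.9000)

x' = 6.4000 + 13.2000·cos(2.5477)·0.2 = 4.2121
y' = -5.7000 + 13.2000·sin(2.5477)·0.2 = -4.2227
θ' = 2.5477 + (13.2000/3.0)·tan(0.36)·0.2 = 2.8789
v' = 13.2000 − 1.5000·0.2 = 12.9000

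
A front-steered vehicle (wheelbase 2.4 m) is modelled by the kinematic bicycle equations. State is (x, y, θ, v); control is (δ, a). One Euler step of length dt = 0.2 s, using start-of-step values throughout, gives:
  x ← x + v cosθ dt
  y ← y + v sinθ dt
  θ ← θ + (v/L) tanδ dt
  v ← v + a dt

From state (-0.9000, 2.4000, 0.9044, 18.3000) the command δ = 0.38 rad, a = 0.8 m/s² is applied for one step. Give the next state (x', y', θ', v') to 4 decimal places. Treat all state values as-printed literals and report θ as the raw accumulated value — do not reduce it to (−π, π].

x' = -0.9000 + 18.3000·cos(0.9044)·0.2 = 1.3625
y' = 2.4000 + 18.3000·sin(0.9044)·0.2 = 5.2770
θ' = 0.9044 + (18.3000/2.4)·tan(0.38)·0.2 = 1.5135
v' = 18.3000 + 0.8000·0.2 = 18.4600

(1.3625, 5.2770, 1.5135, 18.4600)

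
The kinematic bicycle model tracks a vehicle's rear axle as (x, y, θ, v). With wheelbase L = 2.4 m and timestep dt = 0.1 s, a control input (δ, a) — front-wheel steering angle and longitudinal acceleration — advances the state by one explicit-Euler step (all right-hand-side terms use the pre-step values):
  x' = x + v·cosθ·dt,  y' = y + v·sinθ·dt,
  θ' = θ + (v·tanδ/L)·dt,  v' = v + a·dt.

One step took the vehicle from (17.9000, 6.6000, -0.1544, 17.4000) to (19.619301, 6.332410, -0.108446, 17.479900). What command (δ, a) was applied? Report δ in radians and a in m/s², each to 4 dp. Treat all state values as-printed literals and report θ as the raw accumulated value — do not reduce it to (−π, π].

a = (v'−v)/dt = (0.079900)/0.1 = 0.7990
Δθ = θ'−θ = 0.045954;  (v·dt/L) = 17.4000·0.1/2.4 = 0.725000
tan δ = Δθ·L/(v·dt) = 0.063385  →  δ = 0.0633

δ = 0.0633, a = 0.7990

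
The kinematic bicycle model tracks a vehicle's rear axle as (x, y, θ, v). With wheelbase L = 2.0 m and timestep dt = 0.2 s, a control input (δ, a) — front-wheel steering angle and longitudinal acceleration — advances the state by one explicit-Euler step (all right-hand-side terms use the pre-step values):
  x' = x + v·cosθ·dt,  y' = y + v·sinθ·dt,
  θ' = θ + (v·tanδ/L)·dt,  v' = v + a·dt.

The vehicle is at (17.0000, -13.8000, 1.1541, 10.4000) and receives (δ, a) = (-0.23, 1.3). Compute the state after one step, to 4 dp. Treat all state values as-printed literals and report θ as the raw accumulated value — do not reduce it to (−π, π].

(17.8419, -11.8980, 0.9106, 10.6600)

x' = 17.0000 + 10.4000·cos(1.1541)·0.2 = 17.8419
y' = -13.8000 + 10.4000·sin(1.1541)·0.2 = -11.8980
θ' = 1.1541 + (10.4000/2.0)·tan(-0.23)·0.2 = 0.9106
v' = 10.4000 + 1.3000·0.2 = 10.6600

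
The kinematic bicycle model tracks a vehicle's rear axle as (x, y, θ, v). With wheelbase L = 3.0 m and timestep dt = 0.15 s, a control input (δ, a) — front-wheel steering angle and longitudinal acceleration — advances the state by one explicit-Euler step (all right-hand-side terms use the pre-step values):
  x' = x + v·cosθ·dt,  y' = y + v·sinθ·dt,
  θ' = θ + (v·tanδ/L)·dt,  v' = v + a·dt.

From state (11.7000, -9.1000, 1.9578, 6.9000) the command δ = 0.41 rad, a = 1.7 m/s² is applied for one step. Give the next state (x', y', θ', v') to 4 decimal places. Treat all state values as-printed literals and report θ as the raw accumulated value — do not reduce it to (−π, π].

x' = 11.7000 + 6.9000·cos(1.9578)·0.15 = 11.3094
y' = -9.1000 + 6.9000·sin(1.9578)·0.15 = -8.1415
θ' = 1.9578 + (6.9000/3.0)·tan(0.41)·0.15 = 2.1077
v' = 6.9000 + 1.7000·0.15 = 7.1550

(11.3094, -8.1415, 2.1077, 7.1550)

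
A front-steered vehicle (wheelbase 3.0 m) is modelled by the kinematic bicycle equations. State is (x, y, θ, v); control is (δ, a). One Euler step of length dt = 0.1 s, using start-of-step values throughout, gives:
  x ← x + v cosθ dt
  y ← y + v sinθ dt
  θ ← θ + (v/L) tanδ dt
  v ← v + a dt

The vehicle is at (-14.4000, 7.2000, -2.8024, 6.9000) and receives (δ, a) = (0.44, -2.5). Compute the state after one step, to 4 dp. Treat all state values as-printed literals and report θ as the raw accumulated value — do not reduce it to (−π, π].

(-15.0507, 6.9704, -2.6941, 6.6500)

x' = -14.4000 + 6.9000·cos(-2.8024)·0.1 = -15.0507
y' = 7.2000 + 6.9000·sin(-2.8024)·0.1 = 6.9704
θ' = -2.8024 + (6.9000/3.0)·tan(0.44)·0.1 = -2.6941
v' = 6.9000 − 2.5000·0.1 = 6.6500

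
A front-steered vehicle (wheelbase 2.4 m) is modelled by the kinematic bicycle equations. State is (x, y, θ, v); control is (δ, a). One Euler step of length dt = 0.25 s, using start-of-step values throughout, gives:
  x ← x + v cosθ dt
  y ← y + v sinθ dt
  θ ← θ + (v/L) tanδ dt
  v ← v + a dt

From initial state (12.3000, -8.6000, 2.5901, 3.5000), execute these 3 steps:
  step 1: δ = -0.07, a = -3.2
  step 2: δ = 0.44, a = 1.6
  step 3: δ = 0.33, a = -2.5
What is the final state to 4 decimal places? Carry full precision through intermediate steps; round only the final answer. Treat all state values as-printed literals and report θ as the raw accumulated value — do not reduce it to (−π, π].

after step 1 (δ=-0.07, a=-3.2): (11.554725, -8.141536, 2.564537, 2.700000)
after step 2 (δ=0.44, a=1.6): (10.989025, -7.773284, 2.696944, 3.100000)
after step 3 (δ=0.33, a=-2.5): (10.289385, -7.439925, 2.807551, 2.475000)

(10.2894, -7.4399, 2.8076, 2.4750)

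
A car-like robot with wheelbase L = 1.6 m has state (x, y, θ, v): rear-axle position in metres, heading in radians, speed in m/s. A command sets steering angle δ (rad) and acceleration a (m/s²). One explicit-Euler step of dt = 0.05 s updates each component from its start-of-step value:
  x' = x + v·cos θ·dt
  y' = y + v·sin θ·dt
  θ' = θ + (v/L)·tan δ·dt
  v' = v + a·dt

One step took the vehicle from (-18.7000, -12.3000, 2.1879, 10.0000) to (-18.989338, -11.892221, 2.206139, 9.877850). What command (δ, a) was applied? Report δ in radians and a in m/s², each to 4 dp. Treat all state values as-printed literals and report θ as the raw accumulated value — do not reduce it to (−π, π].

a = (v'−v)/dt = (-0.122150)/0.05 = -2.4430
Δθ = θ'−θ = 0.018239;  (v·dt/L) = 10.0000·0.05/1.6 = 0.312500
tan δ = Δθ·L/(v·dt) = 0.058365  →  δ = 0.0583

δ = 0.0583, a = -2.4430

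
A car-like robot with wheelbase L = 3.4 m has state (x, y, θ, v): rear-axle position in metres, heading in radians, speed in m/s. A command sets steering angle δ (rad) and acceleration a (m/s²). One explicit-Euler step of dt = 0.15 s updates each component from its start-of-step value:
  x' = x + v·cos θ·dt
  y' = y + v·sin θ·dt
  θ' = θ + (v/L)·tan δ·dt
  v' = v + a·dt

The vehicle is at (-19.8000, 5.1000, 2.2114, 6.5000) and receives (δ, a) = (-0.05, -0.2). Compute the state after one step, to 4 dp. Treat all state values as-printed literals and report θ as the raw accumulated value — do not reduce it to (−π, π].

x' = -19.8000 + 6.5000·cos(2.2114)·0.15 = -20.3827
y' = 5.1000 + 6.5000·sin(2.2114)·0.15 = 5.8817
θ' = 2.2114 + (6.5000/3.4)·tan(-0.05)·0.15 = 2.1970
v' = 6.5000 − 0.2000·0.15 = 6.4700

(-20.3827, 5.8817, 2.1970, 6.4700)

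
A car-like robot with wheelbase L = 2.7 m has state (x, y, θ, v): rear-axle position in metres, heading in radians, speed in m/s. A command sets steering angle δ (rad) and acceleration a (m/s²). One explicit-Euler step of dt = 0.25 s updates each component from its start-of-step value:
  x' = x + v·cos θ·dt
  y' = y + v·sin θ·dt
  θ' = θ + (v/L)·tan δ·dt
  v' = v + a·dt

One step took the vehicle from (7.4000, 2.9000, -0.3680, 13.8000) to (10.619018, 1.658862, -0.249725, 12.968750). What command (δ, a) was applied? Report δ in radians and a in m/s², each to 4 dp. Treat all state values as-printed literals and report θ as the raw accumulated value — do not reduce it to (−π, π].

δ = 0.0923, a = -3.3250

a = (v'−v)/dt = (-0.831250)/0.25 = -3.3250
Δθ = θ'−θ = 0.118275;  (v·dt/L) = 13.8000·0.25/2.7 = 1.277778
tan δ = Δθ·L/(v·dt) = 0.092563  →  δ = 0.0923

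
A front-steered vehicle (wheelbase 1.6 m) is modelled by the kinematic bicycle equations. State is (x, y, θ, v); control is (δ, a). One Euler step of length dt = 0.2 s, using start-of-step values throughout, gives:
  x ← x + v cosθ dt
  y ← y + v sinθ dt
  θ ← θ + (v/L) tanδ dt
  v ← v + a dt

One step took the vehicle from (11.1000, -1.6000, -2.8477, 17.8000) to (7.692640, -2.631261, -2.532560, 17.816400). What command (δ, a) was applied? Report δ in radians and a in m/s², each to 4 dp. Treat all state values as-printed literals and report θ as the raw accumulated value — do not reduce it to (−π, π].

a = (v'−v)/dt = (0.016400)/0.2 = 0.0820
Δθ = θ'−θ = 0.315140;  (v·dt/L) = 17.8000·0.2/1.6 = 2.225000
tan δ = Δθ·L/(v·dt) = 0.141636  →  δ = 0.1407

δ = 0.1407, a = 0.0820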